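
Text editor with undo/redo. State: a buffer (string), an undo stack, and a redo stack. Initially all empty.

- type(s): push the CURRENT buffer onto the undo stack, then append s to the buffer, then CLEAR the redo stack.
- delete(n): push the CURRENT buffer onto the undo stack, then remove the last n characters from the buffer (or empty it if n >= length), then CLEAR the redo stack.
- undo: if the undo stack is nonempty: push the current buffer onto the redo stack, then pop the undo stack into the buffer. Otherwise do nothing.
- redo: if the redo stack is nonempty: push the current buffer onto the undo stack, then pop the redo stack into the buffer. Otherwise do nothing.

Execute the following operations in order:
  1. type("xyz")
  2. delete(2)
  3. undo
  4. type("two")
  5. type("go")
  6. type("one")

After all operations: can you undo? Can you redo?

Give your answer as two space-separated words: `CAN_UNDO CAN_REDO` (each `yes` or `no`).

After op 1 (type): buf='xyz' undo_depth=1 redo_depth=0
After op 2 (delete): buf='x' undo_depth=2 redo_depth=0
After op 3 (undo): buf='xyz' undo_depth=1 redo_depth=1
After op 4 (type): buf='xyztwo' undo_depth=2 redo_depth=0
After op 5 (type): buf='xyztwogo' undo_depth=3 redo_depth=0
After op 6 (type): buf='xyztwogoone' undo_depth=4 redo_depth=0

Answer: yes no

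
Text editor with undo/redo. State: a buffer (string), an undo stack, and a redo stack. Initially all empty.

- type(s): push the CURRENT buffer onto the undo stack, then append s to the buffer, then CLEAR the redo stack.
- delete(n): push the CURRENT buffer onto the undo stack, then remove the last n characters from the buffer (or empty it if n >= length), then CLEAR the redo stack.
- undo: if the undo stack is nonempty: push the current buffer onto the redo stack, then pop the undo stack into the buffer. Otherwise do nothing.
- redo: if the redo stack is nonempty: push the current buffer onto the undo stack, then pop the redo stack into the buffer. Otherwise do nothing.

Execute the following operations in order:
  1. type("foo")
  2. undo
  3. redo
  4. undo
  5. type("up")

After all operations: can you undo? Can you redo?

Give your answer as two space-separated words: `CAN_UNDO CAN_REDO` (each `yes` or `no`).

After op 1 (type): buf='foo' undo_depth=1 redo_depth=0
After op 2 (undo): buf='(empty)' undo_depth=0 redo_depth=1
After op 3 (redo): buf='foo' undo_depth=1 redo_depth=0
After op 4 (undo): buf='(empty)' undo_depth=0 redo_depth=1
After op 5 (type): buf='up' undo_depth=1 redo_depth=0

Answer: yes no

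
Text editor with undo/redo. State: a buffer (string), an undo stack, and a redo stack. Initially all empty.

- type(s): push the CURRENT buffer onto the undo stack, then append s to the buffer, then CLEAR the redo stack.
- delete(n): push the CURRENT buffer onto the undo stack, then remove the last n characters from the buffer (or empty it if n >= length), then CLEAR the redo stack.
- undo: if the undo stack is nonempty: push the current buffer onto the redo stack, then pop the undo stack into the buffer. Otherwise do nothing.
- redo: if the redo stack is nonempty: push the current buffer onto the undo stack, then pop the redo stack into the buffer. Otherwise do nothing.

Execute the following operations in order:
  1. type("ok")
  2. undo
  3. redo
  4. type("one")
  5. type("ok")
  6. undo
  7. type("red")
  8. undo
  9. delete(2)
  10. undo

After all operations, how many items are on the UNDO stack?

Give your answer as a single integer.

Answer: 2

Derivation:
After op 1 (type): buf='ok' undo_depth=1 redo_depth=0
After op 2 (undo): buf='(empty)' undo_depth=0 redo_depth=1
After op 3 (redo): buf='ok' undo_depth=1 redo_depth=0
After op 4 (type): buf='okone' undo_depth=2 redo_depth=0
After op 5 (type): buf='okoneok' undo_depth=3 redo_depth=0
After op 6 (undo): buf='okone' undo_depth=2 redo_depth=1
After op 7 (type): buf='okonered' undo_depth=3 redo_depth=0
After op 8 (undo): buf='okone' undo_depth=2 redo_depth=1
After op 9 (delete): buf='oko' undo_depth=3 redo_depth=0
After op 10 (undo): buf='okone' undo_depth=2 redo_depth=1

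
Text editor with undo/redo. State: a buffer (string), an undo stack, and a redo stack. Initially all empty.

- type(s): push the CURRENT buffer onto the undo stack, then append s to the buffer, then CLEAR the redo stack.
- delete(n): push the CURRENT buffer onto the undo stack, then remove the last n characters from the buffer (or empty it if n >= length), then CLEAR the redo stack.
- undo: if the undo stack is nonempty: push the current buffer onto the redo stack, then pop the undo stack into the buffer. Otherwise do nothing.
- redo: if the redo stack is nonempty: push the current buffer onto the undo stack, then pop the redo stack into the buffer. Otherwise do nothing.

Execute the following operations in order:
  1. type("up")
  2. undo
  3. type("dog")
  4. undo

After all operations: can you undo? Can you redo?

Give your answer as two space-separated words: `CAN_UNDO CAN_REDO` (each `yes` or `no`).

Answer: no yes

Derivation:
After op 1 (type): buf='up' undo_depth=1 redo_depth=0
After op 2 (undo): buf='(empty)' undo_depth=0 redo_depth=1
After op 3 (type): buf='dog' undo_depth=1 redo_depth=0
After op 4 (undo): buf='(empty)' undo_depth=0 redo_depth=1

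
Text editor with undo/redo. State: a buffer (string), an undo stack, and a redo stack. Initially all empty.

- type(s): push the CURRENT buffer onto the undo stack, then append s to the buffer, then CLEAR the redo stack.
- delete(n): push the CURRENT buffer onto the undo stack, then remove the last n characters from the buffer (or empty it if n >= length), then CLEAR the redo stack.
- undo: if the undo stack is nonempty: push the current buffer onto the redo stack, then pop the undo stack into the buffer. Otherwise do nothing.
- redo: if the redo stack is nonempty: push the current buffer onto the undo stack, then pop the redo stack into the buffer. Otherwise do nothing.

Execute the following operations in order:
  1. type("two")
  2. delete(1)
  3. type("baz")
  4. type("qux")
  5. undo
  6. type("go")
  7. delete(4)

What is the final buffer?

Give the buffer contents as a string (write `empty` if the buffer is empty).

Answer: twb

Derivation:
After op 1 (type): buf='two' undo_depth=1 redo_depth=0
After op 2 (delete): buf='tw' undo_depth=2 redo_depth=0
After op 3 (type): buf='twbaz' undo_depth=3 redo_depth=0
After op 4 (type): buf='twbazqux' undo_depth=4 redo_depth=0
After op 5 (undo): buf='twbaz' undo_depth=3 redo_depth=1
After op 6 (type): buf='twbazgo' undo_depth=4 redo_depth=0
After op 7 (delete): buf='twb' undo_depth=5 redo_depth=0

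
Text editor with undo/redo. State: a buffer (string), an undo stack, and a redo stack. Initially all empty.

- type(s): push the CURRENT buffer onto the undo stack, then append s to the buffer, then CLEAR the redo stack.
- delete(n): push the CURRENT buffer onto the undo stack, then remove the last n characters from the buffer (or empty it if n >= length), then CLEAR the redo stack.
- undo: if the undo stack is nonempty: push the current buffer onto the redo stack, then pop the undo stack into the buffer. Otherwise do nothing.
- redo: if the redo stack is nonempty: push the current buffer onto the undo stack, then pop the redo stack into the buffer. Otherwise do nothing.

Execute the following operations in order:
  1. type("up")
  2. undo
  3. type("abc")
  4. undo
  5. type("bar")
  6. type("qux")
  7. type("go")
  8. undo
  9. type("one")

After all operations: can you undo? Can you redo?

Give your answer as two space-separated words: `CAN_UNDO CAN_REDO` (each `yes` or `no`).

Answer: yes no

Derivation:
After op 1 (type): buf='up' undo_depth=1 redo_depth=0
After op 2 (undo): buf='(empty)' undo_depth=0 redo_depth=1
After op 3 (type): buf='abc' undo_depth=1 redo_depth=0
After op 4 (undo): buf='(empty)' undo_depth=0 redo_depth=1
After op 5 (type): buf='bar' undo_depth=1 redo_depth=0
After op 6 (type): buf='barqux' undo_depth=2 redo_depth=0
After op 7 (type): buf='barquxgo' undo_depth=3 redo_depth=0
After op 8 (undo): buf='barqux' undo_depth=2 redo_depth=1
After op 9 (type): buf='barquxone' undo_depth=3 redo_depth=0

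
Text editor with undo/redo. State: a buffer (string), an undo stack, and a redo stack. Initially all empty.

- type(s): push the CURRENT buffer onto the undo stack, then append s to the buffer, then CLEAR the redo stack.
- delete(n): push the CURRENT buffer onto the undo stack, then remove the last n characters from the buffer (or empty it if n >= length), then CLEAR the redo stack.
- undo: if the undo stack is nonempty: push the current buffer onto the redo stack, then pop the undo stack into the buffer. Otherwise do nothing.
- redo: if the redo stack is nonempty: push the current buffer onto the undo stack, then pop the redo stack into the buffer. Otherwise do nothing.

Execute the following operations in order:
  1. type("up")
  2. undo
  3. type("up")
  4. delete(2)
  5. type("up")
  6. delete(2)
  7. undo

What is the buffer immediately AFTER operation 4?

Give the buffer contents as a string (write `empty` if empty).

Answer: empty

Derivation:
After op 1 (type): buf='up' undo_depth=1 redo_depth=0
After op 2 (undo): buf='(empty)' undo_depth=0 redo_depth=1
After op 3 (type): buf='up' undo_depth=1 redo_depth=0
After op 4 (delete): buf='(empty)' undo_depth=2 redo_depth=0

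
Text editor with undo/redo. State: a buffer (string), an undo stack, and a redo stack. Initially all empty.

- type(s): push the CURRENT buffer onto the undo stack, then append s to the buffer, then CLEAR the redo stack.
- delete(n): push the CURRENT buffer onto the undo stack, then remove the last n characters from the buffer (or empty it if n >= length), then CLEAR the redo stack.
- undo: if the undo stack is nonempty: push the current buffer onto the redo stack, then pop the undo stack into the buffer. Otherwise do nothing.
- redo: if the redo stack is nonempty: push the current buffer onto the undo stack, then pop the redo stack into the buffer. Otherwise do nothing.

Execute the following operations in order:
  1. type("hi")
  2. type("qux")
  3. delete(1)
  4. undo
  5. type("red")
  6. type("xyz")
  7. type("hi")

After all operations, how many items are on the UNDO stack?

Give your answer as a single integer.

Answer: 5

Derivation:
After op 1 (type): buf='hi' undo_depth=1 redo_depth=0
After op 2 (type): buf='hiqux' undo_depth=2 redo_depth=0
After op 3 (delete): buf='hiqu' undo_depth=3 redo_depth=0
After op 4 (undo): buf='hiqux' undo_depth=2 redo_depth=1
After op 5 (type): buf='hiquxred' undo_depth=3 redo_depth=0
After op 6 (type): buf='hiquxredxyz' undo_depth=4 redo_depth=0
After op 7 (type): buf='hiquxredxyzhi' undo_depth=5 redo_depth=0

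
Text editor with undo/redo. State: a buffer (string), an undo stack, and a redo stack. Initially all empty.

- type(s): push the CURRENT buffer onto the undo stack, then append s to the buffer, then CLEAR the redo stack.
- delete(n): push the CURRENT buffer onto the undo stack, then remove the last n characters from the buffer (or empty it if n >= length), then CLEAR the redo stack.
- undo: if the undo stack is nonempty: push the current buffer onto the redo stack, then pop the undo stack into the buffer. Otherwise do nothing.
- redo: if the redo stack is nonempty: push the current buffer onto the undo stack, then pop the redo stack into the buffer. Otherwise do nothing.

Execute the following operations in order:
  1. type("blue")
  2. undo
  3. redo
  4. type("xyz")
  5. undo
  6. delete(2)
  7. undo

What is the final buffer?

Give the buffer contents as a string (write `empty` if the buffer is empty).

Answer: blue

Derivation:
After op 1 (type): buf='blue' undo_depth=1 redo_depth=0
After op 2 (undo): buf='(empty)' undo_depth=0 redo_depth=1
After op 3 (redo): buf='blue' undo_depth=1 redo_depth=0
After op 4 (type): buf='bluexyz' undo_depth=2 redo_depth=0
After op 5 (undo): buf='blue' undo_depth=1 redo_depth=1
After op 6 (delete): buf='bl' undo_depth=2 redo_depth=0
After op 7 (undo): buf='blue' undo_depth=1 redo_depth=1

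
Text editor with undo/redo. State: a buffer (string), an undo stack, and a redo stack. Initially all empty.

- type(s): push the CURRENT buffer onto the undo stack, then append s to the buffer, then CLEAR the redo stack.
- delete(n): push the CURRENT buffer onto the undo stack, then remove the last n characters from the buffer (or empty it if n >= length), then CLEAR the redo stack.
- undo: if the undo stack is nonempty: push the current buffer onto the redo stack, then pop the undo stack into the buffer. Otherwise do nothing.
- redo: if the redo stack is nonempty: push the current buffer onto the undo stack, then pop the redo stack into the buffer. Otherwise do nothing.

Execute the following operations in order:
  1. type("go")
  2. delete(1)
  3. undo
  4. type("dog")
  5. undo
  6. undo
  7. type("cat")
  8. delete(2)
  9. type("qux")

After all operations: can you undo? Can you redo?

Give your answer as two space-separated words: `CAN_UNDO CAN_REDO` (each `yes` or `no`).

After op 1 (type): buf='go' undo_depth=1 redo_depth=0
After op 2 (delete): buf='g' undo_depth=2 redo_depth=0
After op 3 (undo): buf='go' undo_depth=1 redo_depth=1
After op 4 (type): buf='godog' undo_depth=2 redo_depth=0
After op 5 (undo): buf='go' undo_depth=1 redo_depth=1
After op 6 (undo): buf='(empty)' undo_depth=0 redo_depth=2
After op 7 (type): buf='cat' undo_depth=1 redo_depth=0
After op 8 (delete): buf='c' undo_depth=2 redo_depth=0
After op 9 (type): buf='cqux' undo_depth=3 redo_depth=0

Answer: yes no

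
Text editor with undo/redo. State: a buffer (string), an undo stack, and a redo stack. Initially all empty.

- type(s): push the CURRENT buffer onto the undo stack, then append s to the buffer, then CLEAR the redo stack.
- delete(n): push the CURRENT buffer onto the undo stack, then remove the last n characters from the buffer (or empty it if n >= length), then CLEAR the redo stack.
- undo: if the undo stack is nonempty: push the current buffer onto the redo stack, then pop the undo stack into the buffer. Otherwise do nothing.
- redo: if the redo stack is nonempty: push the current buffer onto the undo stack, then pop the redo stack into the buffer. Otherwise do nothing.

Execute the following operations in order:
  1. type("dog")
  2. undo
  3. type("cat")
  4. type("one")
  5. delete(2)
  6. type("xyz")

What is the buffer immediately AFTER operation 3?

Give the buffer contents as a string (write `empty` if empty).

Answer: cat

Derivation:
After op 1 (type): buf='dog' undo_depth=1 redo_depth=0
After op 2 (undo): buf='(empty)' undo_depth=0 redo_depth=1
After op 3 (type): buf='cat' undo_depth=1 redo_depth=0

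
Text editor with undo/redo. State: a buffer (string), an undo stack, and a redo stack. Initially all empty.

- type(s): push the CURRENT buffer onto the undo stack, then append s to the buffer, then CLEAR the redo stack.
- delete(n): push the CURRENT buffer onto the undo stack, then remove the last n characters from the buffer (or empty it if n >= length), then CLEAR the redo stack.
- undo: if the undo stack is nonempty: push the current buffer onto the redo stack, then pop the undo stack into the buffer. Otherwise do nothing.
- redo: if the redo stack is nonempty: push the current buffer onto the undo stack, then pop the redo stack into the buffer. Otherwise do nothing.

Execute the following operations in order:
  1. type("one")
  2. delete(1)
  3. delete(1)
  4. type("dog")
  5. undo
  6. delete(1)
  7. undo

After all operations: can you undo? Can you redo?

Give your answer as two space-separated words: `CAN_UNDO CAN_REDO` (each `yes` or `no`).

Answer: yes yes

Derivation:
After op 1 (type): buf='one' undo_depth=1 redo_depth=0
After op 2 (delete): buf='on' undo_depth=2 redo_depth=0
After op 3 (delete): buf='o' undo_depth=3 redo_depth=0
After op 4 (type): buf='odog' undo_depth=4 redo_depth=0
After op 5 (undo): buf='o' undo_depth=3 redo_depth=1
After op 6 (delete): buf='(empty)' undo_depth=4 redo_depth=0
After op 7 (undo): buf='o' undo_depth=3 redo_depth=1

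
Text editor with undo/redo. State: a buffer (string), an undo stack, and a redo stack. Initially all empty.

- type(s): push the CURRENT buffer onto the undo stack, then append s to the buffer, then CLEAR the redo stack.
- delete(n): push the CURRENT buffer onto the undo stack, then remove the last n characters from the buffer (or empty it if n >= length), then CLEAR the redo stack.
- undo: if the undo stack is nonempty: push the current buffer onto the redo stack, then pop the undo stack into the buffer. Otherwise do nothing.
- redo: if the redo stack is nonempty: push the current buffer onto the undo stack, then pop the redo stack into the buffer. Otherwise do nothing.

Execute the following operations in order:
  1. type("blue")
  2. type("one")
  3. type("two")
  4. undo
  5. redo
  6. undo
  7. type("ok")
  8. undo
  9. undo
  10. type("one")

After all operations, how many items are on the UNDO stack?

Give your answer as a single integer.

After op 1 (type): buf='blue' undo_depth=1 redo_depth=0
After op 2 (type): buf='blueone' undo_depth=2 redo_depth=0
After op 3 (type): buf='blueonetwo' undo_depth=3 redo_depth=0
After op 4 (undo): buf='blueone' undo_depth=2 redo_depth=1
After op 5 (redo): buf='blueonetwo' undo_depth=3 redo_depth=0
After op 6 (undo): buf='blueone' undo_depth=2 redo_depth=1
After op 7 (type): buf='blueoneok' undo_depth=3 redo_depth=0
After op 8 (undo): buf='blueone' undo_depth=2 redo_depth=1
After op 9 (undo): buf='blue' undo_depth=1 redo_depth=2
After op 10 (type): buf='blueone' undo_depth=2 redo_depth=0

Answer: 2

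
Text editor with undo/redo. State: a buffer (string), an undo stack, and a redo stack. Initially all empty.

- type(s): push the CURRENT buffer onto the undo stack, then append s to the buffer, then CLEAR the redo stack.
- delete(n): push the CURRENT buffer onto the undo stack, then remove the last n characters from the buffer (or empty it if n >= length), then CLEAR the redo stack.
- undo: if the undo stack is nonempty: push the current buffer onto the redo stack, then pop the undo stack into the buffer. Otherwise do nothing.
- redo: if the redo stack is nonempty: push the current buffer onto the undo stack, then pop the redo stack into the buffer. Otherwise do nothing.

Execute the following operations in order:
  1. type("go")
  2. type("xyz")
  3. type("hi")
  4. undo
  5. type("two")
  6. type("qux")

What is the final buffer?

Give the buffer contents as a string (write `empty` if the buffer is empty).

After op 1 (type): buf='go' undo_depth=1 redo_depth=0
After op 2 (type): buf='goxyz' undo_depth=2 redo_depth=0
After op 3 (type): buf='goxyzhi' undo_depth=3 redo_depth=0
After op 4 (undo): buf='goxyz' undo_depth=2 redo_depth=1
After op 5 (type): buf='goxyztwo' undo_depth=3 redo_depth=0
After op 6 (type): buf='goxyztwoqux' undo_depth=4 redo_depth=0

Answer: goxyztwoqux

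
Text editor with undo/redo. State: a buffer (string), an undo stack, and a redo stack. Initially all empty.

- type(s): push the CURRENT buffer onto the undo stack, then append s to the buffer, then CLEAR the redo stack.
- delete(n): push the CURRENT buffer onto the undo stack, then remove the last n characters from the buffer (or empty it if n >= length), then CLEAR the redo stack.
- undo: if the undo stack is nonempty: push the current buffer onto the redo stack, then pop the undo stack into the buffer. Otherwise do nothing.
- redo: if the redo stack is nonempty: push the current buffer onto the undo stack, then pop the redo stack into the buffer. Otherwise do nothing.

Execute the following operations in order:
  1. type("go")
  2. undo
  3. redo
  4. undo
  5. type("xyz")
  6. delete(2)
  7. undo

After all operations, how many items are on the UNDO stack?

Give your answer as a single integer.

Answer: 1

Derivation:
After op 1 (type): buf='go' undo_depth=1 redo_depth=0
After op 2 (undo): buf='(empty)' undo_depth=0 redo_depth=1
After op 3 (redo): buf='go' undo_depth=1 redo_depth=0
After op 4 (undo): buf='(empty)' undo_depth=0 redo_depth=1
After op 5 (type): buf='xyz' undo_depth=1 redo_depth=0
After op 6 (delete): buf='x' undo_depth=2 redo_depth=0
After op 7 (undo): buf='xyz' undo_depth=1 redo_depth=1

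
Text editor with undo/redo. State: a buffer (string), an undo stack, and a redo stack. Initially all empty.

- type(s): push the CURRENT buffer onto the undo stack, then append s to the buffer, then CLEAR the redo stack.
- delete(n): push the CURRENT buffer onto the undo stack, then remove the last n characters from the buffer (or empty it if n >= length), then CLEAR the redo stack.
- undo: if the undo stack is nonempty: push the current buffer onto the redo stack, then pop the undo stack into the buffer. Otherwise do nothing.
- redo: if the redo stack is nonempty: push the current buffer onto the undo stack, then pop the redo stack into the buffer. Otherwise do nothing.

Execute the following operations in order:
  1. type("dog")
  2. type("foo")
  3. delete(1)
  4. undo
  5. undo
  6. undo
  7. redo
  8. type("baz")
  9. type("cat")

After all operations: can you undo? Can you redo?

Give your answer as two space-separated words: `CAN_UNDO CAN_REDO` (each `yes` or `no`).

Answer: yes no

Derivation:
After op 1 (type): buf='dog' undo_depth=1 redo_depth=0
After op 2 (type): buf='dogfoo' undo_depth=2 redo_depth=0
After op 3 (delete): buf='dogfo' undo_depth=3 redo_depth=0
After op 4 (undo): buf='dogfoo' undo_depth=2 redo_depth=1
After op 5 (undo): buf='dog' undo_depth=1 redo_depth=2
After op 6 (undo): buf='(empty)' undo_depth=0 redo_depth=3
After op 7 (redo): buf='dog' undo_depth=1 redo_depth=2
After op 8 (type): buf='dogbaz' undo_depth=2 redo_depth=0
After op 9 (type): buf='dogbazcat' undo_depth=3 redo_depth=0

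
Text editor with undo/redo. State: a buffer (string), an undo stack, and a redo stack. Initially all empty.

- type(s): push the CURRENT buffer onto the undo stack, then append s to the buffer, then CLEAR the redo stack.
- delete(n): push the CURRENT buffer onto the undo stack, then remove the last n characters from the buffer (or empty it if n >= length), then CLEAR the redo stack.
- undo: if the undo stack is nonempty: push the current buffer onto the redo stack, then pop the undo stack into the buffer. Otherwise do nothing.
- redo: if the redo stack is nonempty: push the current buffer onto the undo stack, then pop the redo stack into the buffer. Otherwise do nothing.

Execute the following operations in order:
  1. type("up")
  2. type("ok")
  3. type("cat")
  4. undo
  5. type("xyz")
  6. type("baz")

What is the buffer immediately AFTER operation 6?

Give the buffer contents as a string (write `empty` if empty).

Answer: upokxyzbaz

Derivation:
After op 1 (type): buf='up' undo_depth=1 redo_depth=0
After op 2 (type): buf='upok' undo_depth=2 redo_depth=0
After op 3 (type): buf='upokcat' undo_depth=3 redo_depth=0
After op 4 (undo): buf='upok' undo_depth=2 redo_depth=1
After op 5 (type): buf='upokxyz' undo_depth=3 redo_depth=0
After op 6 (type): buf='upokxyzbaz' undo_depth=4 redo_depth=0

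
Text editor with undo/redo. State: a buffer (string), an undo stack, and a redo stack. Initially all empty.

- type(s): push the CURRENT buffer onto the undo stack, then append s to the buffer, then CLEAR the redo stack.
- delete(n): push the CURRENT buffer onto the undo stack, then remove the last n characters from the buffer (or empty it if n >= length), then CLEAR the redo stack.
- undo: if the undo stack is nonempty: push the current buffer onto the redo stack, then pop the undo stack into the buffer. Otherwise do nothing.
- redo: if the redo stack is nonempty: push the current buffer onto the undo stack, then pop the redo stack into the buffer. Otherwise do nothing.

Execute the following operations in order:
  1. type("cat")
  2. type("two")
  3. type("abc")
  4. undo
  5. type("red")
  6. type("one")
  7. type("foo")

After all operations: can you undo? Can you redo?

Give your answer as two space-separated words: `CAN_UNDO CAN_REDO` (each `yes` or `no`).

Answer: yes no

Derivation:
After op 1 (type): buf='cat' undo_depth=1 redo_depth=0
After op 2 (type): buf='cattwo' undo_depth=2 redo_depth=0
After op 3 (type): buf='cattwoabc' undo_depth=3 redo_depth=0
After op 4 (undo): buf='cattwo' undo_depth=2 redo_depth=1
After op 5 (type): buf='cattwored' undo_depth=3 redo_depth=0
After op 6 (type): buf='cattworedone' undo_depth=4 redo_depth=0
After op 7 (type): buf='cattworedonefoo' undo_depth=5 redo_depth=0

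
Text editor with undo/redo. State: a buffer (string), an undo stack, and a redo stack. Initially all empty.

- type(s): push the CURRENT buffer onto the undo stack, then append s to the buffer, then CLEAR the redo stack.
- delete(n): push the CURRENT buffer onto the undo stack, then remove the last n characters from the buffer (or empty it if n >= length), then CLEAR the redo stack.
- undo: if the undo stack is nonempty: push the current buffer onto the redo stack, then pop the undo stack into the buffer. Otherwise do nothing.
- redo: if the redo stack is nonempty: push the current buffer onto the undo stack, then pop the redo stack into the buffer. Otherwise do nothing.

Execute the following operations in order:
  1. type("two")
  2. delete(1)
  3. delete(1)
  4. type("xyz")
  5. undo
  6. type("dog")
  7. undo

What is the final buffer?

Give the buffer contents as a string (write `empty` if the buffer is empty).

After op 1 (type): buf='two' undo_depth=1 redo_depth=0
After op 2 (delete): buf='tw' undo_depth=2 redo_depth=0
After op 3 (delete): buf='t' undo_depth=3 redo_depth=0
After op 4 (type): buf='txyz' undo_depth=4 redo_depth=0
After op 5 (undo): buf='t' undo_depth=3 redo_depth=1
After op 6 (type): buf='tdog' undo_depth=4 redo_depth=0
After op 7 (undo): buf='t' undo_depth=3 redo_depth=1

Answer: t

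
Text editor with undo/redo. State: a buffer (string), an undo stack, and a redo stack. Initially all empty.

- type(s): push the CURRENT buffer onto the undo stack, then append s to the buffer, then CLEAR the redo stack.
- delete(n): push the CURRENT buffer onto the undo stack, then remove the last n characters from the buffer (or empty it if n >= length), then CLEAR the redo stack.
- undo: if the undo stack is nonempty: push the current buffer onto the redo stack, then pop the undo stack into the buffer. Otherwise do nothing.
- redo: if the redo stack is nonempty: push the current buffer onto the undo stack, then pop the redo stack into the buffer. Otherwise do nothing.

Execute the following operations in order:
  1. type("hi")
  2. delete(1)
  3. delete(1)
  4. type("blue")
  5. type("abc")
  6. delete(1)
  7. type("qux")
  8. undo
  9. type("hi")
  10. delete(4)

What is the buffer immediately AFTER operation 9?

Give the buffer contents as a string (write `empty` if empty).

After op 1 (type): buf='hi' undo_depth=1 redo_depth=0
After op 2 (delete): buf='h' undo_depth=2 redo_depth=0
After op 3 (delete): buf='(empty)' undo_depth=3 redo_depth=0
After op 4 (type): buf='blue' undo_depth=4 redo_depth=0
After op 5 (type): buf='blueabc' undo_depth=5 redo_depth=0
After op 6 (delete): buf='blueab' undo_depth=6 redo_depth=0
After op 7 (type): buf='blueabqux' undo_depth=7 redo_depth=0
After op 8 (undo): buf='blueab' undo_depth=6 redo_depth=1
After op 9 (type): buf='blueabhi' undo_depth=7 redo_depth=0

Answer: blueabhi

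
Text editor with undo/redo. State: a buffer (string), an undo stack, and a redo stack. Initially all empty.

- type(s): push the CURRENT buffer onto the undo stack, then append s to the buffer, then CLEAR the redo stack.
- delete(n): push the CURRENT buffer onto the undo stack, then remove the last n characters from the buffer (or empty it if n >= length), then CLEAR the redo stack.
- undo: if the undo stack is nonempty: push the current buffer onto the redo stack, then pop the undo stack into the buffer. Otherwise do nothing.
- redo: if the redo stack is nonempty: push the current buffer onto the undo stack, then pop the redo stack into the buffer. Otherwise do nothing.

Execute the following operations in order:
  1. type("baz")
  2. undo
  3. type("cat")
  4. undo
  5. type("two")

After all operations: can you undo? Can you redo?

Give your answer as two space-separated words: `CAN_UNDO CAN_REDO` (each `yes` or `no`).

Answer: yes no

Derivation:
After op 1 (type): buf='baz' undo_depth=1 redo_depth=0
After op 2 (undo): buf='(empty)' undo_depth=0 redo_depth=1
After op 3 (type): buf='cat' undo_depth=1 redo_depth=0
After op 4 (undo): buf='(empty)' undo_depth=0 redo_depth=1
After op 5 (type): buf='two' undo_depth=1 redo_depth=0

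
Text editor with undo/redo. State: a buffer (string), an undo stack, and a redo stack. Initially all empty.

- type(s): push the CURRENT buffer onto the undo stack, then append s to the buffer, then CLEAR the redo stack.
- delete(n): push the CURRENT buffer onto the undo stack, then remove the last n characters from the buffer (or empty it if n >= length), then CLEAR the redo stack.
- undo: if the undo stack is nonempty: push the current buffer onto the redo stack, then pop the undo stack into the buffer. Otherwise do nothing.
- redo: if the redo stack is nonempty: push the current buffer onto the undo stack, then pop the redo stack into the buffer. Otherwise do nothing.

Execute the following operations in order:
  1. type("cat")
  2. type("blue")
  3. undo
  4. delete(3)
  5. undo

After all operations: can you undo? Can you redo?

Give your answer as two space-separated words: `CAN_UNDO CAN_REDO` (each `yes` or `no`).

Answer: yes yes

Derivation:
After op 1 (type): buf='cat' undo_depth=1 redo_depth=0
After op 2 (type): buf='catblue' undo_depth=2 redo_depth=0
After op 3 (undo): buf='cat' undo_depth=1 redo_depth=1
After op 4 (delete): buf='(empty)' undo_depth=2 redo_depth=0
After op 5 (undo): buf='cat' undo_depth=1 redo_depth=1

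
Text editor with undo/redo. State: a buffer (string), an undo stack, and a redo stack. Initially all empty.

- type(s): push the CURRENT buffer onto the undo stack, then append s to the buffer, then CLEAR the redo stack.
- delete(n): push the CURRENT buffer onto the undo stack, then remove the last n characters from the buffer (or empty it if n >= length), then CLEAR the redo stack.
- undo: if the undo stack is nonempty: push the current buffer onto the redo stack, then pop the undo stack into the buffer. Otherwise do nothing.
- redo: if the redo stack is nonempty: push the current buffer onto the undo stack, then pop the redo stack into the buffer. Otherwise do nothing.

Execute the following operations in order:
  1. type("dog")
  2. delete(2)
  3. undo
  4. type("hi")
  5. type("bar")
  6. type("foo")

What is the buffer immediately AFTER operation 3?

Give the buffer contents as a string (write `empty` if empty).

Answer: dog

Derivation:
After op 1 (type): buf='dog' undo_depth=1 redo_depth=0
After op 2 (delete): buf='d' undo_depth=2 redo_depth=0
After op 3 (undo): buf='dog' undo_depth=1 redo_depth=1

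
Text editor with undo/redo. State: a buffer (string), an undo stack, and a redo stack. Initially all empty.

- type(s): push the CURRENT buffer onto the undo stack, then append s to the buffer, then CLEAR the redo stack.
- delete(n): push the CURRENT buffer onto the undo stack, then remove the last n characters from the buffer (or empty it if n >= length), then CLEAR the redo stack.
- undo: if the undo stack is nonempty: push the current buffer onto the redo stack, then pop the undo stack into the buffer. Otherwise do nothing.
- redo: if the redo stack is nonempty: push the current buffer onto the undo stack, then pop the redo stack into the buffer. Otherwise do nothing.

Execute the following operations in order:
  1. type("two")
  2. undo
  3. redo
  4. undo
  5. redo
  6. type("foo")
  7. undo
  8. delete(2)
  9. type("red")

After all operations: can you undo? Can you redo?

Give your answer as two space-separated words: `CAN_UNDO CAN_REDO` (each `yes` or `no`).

Answer: yes no

Derivation:
After op 1 (type): buf='two' undo_depth=1 redo_depth=0
After op 2 (undo): buf='(empty)' undo_depth=0 redo_depth=1
After op 3 (redo): buf='two' undo_depth=1 redo_depth=0
After op 4 (undo): buf='(empty)' undo_depth=0 redo_depth=1
After op 5 (redo): buf='two' undo_depth=1 redo_depth=0
After op 6 (type): buf='twofoo' undo_depth=2 redo_depth=0
After op 7 (undo): buf='two' undo_depth=1 redo_depth=1
After op 8 (delete): buf='t' undo_depth=2 redo_depth=0
After op 9 (type): buf='tred' undo_depth=3 redo_depth=0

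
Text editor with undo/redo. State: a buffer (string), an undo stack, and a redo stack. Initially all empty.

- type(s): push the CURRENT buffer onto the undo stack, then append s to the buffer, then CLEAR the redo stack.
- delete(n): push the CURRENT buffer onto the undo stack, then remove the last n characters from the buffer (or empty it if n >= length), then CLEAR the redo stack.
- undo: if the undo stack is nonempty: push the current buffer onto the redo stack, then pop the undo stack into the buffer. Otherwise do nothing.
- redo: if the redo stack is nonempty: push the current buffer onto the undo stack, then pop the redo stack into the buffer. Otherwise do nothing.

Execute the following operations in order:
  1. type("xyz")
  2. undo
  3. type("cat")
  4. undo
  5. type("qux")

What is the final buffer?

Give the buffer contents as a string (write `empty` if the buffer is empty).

After op 1 (type): buf='xyz' undo_depth=1 redo_depth=0
After op 2 (undo): buf='(empty)' undo_depth=0 redo_depth=1
After op 3 (type): buf='cat' undo_depth=1 redo_depth=0
After op 4 (undo): buf='(empty)' undo_depth=0 redo_depth=1
After op 5 (type): buf='qux' undo_depth=1 redo_depth=0

Answer: qux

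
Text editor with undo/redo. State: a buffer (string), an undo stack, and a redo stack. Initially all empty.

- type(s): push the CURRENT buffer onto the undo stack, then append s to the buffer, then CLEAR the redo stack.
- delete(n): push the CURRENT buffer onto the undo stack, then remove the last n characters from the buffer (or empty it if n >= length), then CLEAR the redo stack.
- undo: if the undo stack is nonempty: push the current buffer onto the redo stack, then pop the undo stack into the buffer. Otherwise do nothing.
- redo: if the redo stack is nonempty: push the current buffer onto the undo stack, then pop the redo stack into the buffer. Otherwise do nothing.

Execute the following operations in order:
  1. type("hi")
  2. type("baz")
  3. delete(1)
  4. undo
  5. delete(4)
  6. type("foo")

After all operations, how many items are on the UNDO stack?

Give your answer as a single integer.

After op 1 (type): buf='hi' undo_depth=1 redo_depth=0
After op 2 (type): buf='hibaz' undo_depth=2 redo_depth=0
After op 3 (delete): buf='hiba' undo_depth=3 redo_depth=0
After op 4 (undo): buf='hibaz' undo_depth=2 redo_depth=1
After op 5 (delete): buf='h' undo_depth=3 redo_depth=0
After op 6 (type): buf='hfoo' undo_depth=4 redo_depth=0

Answer: 4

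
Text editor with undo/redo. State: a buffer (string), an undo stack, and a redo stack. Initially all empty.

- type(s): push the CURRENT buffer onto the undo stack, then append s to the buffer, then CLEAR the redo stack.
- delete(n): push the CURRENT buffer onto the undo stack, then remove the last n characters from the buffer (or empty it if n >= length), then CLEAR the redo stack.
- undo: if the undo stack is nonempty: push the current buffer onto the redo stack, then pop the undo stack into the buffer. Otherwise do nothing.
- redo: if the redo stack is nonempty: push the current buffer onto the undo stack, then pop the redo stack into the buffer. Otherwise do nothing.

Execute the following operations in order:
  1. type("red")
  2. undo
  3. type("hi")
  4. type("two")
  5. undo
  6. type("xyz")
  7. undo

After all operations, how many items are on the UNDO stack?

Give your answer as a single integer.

Answer: 1

Derivation:
After op 1 (type): buf='red' undo_depth=1 redo_depth=0
After op 2 (undo): buf='(empty)' undo_depth=0 redo_depth=1
After op 3 (type): buf='hi' undo_depth=1 redo_depth=0
After op 4 (type): buf='hitwo' undo_depth=2 redo_depth=0
After op 5 (undo): buf='hi' undo_depth=1 redo_depth=1
After op 6 (type): buf='hixyz' undo_depth=2 redo_depth=0
After op 7 (undo): buf='hi' undo_depth=1 redo_depth=1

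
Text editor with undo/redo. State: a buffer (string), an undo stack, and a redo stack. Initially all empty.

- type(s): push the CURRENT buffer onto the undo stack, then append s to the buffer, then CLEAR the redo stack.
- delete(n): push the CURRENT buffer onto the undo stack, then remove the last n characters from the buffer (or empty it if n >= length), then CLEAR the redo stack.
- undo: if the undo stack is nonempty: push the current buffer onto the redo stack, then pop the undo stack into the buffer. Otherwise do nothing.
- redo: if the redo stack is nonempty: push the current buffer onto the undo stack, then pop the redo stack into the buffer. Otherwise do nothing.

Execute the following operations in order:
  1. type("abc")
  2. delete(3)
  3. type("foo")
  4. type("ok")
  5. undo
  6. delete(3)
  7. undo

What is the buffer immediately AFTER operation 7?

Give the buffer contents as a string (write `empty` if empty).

Answer: foo

Derivation:
After op 1 (type): buf='abc' undo_depth=1 redo_depth=0
After op 2 (delete): buf='(empty)' undo_depth=2 redo_depth=0
After op 3 (type): buf='foo' undo_depth=3 redo_depth=0
After op 4 (type): buf='foook' undo_depth=4 redo_depth=0
After op 5 (undo): buf='foo' undo_depth=3 redo_depth=1
After op 6 (delete): buf='(empty)' undo_depth=4 redo_depth=0
After op 7 (undo): buf='foo' undo_depth=3 redo_depth=1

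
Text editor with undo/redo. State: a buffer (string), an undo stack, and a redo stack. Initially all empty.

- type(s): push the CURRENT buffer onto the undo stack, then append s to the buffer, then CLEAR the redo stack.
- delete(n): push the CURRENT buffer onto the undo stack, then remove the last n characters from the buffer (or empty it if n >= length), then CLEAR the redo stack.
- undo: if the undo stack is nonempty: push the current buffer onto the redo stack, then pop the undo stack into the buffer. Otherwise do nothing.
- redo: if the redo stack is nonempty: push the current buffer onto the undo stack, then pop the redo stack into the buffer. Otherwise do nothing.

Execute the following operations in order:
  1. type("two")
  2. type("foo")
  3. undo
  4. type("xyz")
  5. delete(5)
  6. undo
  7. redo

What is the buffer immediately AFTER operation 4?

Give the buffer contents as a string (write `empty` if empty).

Answer: twoxyz

Derivation:
After op 1 (type): buf='two' undo_depth=1 redo_depth=0
After op 2 (type): buf='twofoo' undo_depth=2 redo_depth=0
After op 3 (undo): buf='two' undo_depth=1 redo_depth=1
After op 4 (type): buf='twoxyz' undo_depth=2 redo_depth=0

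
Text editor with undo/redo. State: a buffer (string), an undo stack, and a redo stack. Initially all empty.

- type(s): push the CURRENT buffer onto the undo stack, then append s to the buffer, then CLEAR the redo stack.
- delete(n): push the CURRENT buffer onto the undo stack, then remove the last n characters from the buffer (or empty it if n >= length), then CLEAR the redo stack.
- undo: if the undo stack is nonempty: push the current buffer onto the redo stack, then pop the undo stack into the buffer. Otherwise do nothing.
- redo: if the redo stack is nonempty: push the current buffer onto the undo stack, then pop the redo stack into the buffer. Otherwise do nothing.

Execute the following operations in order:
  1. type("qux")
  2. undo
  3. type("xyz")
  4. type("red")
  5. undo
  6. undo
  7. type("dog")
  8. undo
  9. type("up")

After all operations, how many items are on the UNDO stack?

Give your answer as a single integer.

Answer: 1

Derivation:
After op 1 (type): buf='qux' undo_depth=1 redo_depth=0
After op 2 (undo): buf='(empty)' undo_depth=0 redo_depth=1
After op 3 (type): buf='xyz' undo_depth=1 redo_depth=0
After op 4 (type): buf='xyzred' undo_depth=2 redo_depth=0
After op 5 (undo): buf='xyz' undo_depth=1 redo_depth=1
After op 6 (undo): buf='(empty)' undo_depth=0 redo_depth=2
After op 7 (type): buf='dog' undo_depth=1 redo_depth=0
After op 8 (undo): buf='(empty)' undo_depth=0 redo_depth=1
After op 9 (type): buf='up' undo_depth=1 redo_depth=0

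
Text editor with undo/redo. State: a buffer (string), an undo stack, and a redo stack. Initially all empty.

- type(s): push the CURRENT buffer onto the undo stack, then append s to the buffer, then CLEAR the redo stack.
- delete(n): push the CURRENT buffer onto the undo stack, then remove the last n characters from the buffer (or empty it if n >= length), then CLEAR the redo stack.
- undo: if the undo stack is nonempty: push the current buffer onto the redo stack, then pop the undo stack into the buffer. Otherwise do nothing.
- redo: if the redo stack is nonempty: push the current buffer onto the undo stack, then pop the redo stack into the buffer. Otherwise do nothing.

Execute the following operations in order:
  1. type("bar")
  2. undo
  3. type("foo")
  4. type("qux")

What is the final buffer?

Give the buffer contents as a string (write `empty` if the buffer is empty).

Answer: fooqux

Derivation:
After op 1 (type): buf='bar' undo_depth=1 redo_depth=0
After op 2 (undo): buf='(empty)' undo_depth=0 redo_depth=1
After op 3 (type): buf='foo' undo_depth=1 redo_depth=0
After op 4 (type): buf='fooqux' undo_depth=2 redo_depth=0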